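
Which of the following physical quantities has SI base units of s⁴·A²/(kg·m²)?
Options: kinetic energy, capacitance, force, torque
Checking the SI base units of each option:
  kinetic energy (E = ½mv²): kg·m²/s²  ✗
  capacitance (C = Q/V): s⁴·A²/(kg·m²)  ✓ matches
  force (F = ma): kg·m/s²  ✗
  torque (τ = Fr): kg·m²/s²  ✗

Only capacitance has units s⁴·A²/(kg·m²).

Answer: capacitance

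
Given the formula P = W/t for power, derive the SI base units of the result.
Units of each symbol in P = W/t:
  W (work): kg·m²/s²
  t (time): s  → in the denominator, contributes 1/s

Multiplying the contributions: [kg·m²/s²] · [1/s]
Adding exponents of each base unit: kg: 1, m: 2, s: -3
SI base units of power: kg·m²/s³

Answer: kg·m²/s³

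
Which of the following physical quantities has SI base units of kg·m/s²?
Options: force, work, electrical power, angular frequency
Checking the SI base units of each option:
  force (F = ma): kg·m/s²  ✓ matches
  work (W = Fd): kg·m²/s²  ✗
  electrical power (P = IV): kg·m²/s³  ✗
  angular frequency (ω = 2πf): 1/s  ✗

Only force has units kg·m/s².

Answer: force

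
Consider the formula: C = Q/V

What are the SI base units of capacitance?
Units of each symbol in C = Q/V:
  Q (charge, in coulombs): s·A
  V (voltage, in volts): kg·m²/(s³·A)  → in the denominator, contributes s³·A/(kg·m²)

Multiplying the contributions: [s·A] · [s³·A/(kg·m²)]
Adding exponents of each base unit: kg: -1, m: -2, s: 4, A: 2
SI base units of capacitance: s⁴·A²/(kg·m²)

Answer: s⁴·A²/(kg·m²)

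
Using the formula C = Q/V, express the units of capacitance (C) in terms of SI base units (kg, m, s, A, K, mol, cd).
Units of each symbol in C = Q/V:
  Q (charge, in coulombs): s·A
  V (voltage, in volts): kg·m²/(s³·A)  → in the denominator, contributes s³·A/(kg·m²)

Multiplying the contributions: [s·A] · [s³·A/(kg·m²)]
Adding exponents of each base unit: kg: -1, m: -2, s: 4, A: 2
SI base units of capacitance: s⁴·A²/(kg·m²)

Answer: s⁴·A²/(kg·m²)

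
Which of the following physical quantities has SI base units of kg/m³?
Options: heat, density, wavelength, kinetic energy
Checking the SI base units of each option:
  heat (Q = mcΔT): kg·m²/s²  ✗
  density (ρ = m/V): kg/m³  ✓ matches
  wavelength (λ = v/f): m  ✗
  kinetic energy (E = ½mv²): kg·m²/s²  ✗

Only density has units kg/m³.

Answer: density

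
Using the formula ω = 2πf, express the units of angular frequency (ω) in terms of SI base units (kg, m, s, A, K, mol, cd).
Units of each symbol in ω = 2πf:
  f (frequency): 1/s
  The factor 2π is dimensionless.

Multiplying the contributions: [1/s]
Adding exponents of each base unit: s: -1
SI base units of angular frequency: 1/s

Answer: 1/s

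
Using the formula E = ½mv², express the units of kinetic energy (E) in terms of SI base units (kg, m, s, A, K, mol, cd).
Units of each symbol in E = ½mv²:
  m (mass): kg
  v (speed): m/s  → to the power 2, contributes m²/s²
  The factor ½ is dimensionless.

Multiplying the contributions: [kg] · [m²/s²]
Adding exponents of each base unit: kg: 1, m: 2, s: -2
SI base units of kinetic energy: kg·m²/s²

Answer: kg·m²/s²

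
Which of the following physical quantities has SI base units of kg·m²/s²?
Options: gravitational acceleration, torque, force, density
Checking the SI base units of each option:
  gravitational acceleration (g = GM/r²): m/s²  ✗
  torque (τ = Fr): kg·m²/s²  ✓ matches
  force (F = ma): kg·m/s²  ✗
  density (ρ = m/V): kg/m³  ✗

Only torque has units kg·m²/s².

Answer: torque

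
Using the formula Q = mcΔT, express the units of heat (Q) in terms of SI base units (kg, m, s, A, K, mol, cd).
Units of each symbol in Q = mcΔT:
  m (mass): kg
  c (specific heat capacity, in J/(kg·K)): m²/(s²·K)
  ΔT (temperature change): K

Multiplying the contributions: [kg] · [m²/(s²·K)] · [K]
Adding exponents of each base unit: kg: 1, m: 2, s: -2
SI base units of heat: kg·m²/s²

Answer: kg·m²/s²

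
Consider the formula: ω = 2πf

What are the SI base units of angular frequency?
Units of each symbol in ω = 2πf:
  f (frequency): 1/s
  The factor 2π is dimensionless.

Multiplying the contributions: [1/s]
Adding exponents of each base unit: s: -1
SI base units of angular frequency: 1/s

Answer: 1/s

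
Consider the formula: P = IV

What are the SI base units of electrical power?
Units of each symbol in P = IV:
  I (current): A
  V (voltage, in volts): kg·m²/(s³·A)

Multiplying the contributions: [A] · [kg·m²/(s³·A)]
Adding exponents of each base unit: kg: 1, m: 2, s: -3
SI base units of electrical power: kg·m²/s³

Answer: kg·m²/s³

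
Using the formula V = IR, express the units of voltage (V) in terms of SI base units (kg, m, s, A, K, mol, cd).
Units of each symbol in V = IR:
  I (current): A
  R (resistance, in ohms): kg·m²/(s³·A²)

Multiplying the contributions: [A] · [kg·m²/(s³·A²)]
Adding exponents of each base unit: kg: 1, m: 2, s: -3, A: -1
SI base units of voltage: kg·m²/(s³·A)

Answer: kg·m²/(s³·A)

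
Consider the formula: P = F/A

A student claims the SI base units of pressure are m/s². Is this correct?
Units of each symbol in P = F/A:
  F (force): kg·m/s²
  A (area): m²  → in the denominator, contributes 1/m²

Multiplying the contributions: [kg·m/s²] · [1/m²]
Adding exponents of each base unit: kg: 1, m: -1, s: -2
SI base units of pressure: kg/(m·s²)

The claimed units m/s² (exponents m: 1, s: -2) do not match the derived units kg/(m·s²) (exponents kg: 1, m: -1, s: -2), so the claim is incorrect.

Answer: No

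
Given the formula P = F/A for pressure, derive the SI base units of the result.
Units of each symbol in P = F/A:
  F (force): kg·m/s²
  A (area): m²  → in the denominator, contributes 1/m²

Multiplying the contributions: [kg·m/s²] · [1/m²]
Adding exponents of each base unit: kg: 1, m: -1, s: -2
SI base units of pressure: kg/(m·s²)

Answer: kg/(m·s²)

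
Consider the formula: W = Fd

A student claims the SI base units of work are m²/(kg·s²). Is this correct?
Units of each symbol in W = Fd:
  F (force): kg·m/s²
  d (displacement): m

Multiplying the contributions: [kg·m/s²] · [m]
Adding exponents of each base unit: kg: 1, m: 2, s: -2
SI base units of work: kg·m²/s²

The claimed units m²/(kg·s²) (exponents kg: -1, m: 2, s: -2) do not match the derived units kg·m²/s² (exponents kg: 1, m: 2, s: -2), so the claim is incorrect.

Answer: No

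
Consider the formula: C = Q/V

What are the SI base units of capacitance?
Units of each symbol in C = Q/V:
  Q (charge, in coulombs): s·A
  V (voltage, in volts): kg·m²/(s³·A)  → in the denominator, contributes s³·A/(kg·m²)

Multiplying the contributions: [s·A] · [s³·A/(kg·m²)]
Adding exponents of each base unit: kg: -1, m: -2, s: 4, A: 2
SI base units of capacitance: s⁴·A²/(kg·m²)

Answer: s⁴·A²/(kg·m²)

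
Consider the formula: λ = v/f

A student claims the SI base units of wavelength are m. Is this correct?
Units of each symbol in λ = v/f:
  v (wave speed): m/s
  f (frequency): 1/s  → in the denominator, contributes s

Multiplying the contributions: [m/s] · [s]
Adding exponents of each base unit: m: 1
SI base units of wavelength: m

The claimed units m match the derived units, so the claim is correct.

Answer: Yes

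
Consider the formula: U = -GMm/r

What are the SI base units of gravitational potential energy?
Units of each symbol in U = -GMm/r:
  G (gravitational constant): m³/(kg·s²)
  M (mass): kg
  m (mass): kg
  r (distance): m  → in the denominator, contributes 1/m
  The minus sign does not affect the units.

Multiplying the contributions: [m³/(kg·s²)] · [kg] · [kg] · [1/m]
Adding exponents of each base unit: kg: 1, m: 2, s: -2
SI base units of gravitational potential energy: kg·m²/s²

Answer: kg·m²/s²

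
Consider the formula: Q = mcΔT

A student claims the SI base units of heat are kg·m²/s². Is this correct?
Units of each symbol in Q = mcΔT:
  m (mass): kg
  c (specific heat capacity, in J/(kg·K)): m²/(s²·K)
  ΔT (temperature change): K

Multiplying the contributions: [kg] · [m²/(s²·K)] · [K]
Adding exponents of each base unit: kg: 1, m: 2, s: -2
SI base units of heat: kg·m²/s²

The claimed units kg·m²/s² match the derived units, so the claim is correct.

Answer: Yes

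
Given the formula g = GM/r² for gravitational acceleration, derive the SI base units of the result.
Units of each symbol in g = GM/r²:
  G (gravitational constant): m³/(kg·s²)
  M (mass): kg
  r (distance): m  → to the power 2 in the denominator, contributes 1/m²

Multiplying the contributions: [m³/(kg·s²)] · [kg] · [1/m²]
Adding exponents of each base unit: m: 1, s: -2
SI base units of gravitational acceleration: m/s²

Answer: m/s²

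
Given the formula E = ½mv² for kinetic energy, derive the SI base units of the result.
Units of each symbol in E = ½mv²:
  m (mass): kg
  v (speed): m/s  → to the power 2, contributes m²/s²
  The factor ½ is dimensionless.

Multiplying the contributions: [kg] · [m²/s²]
Adding exponents of each base unit: kg: 1, m: 2, s: -2
SI base units of kinetic energy: kg·m²/s²

Answer: kg·m²/s²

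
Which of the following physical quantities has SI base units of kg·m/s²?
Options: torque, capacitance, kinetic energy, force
Checking the SI base units of each option:
  torque (τ = Fr): kg·m²/s²  ✗
  capacitance (C = Q/V): s⁴·A²/(kg·m²)  ✗
  kinetic energy (E = ½mv²): kg·m²/s²  ✗
  force (F = ma): kg·m/s²  ✓ matches

Only force has units kg·m/s².

Answer: force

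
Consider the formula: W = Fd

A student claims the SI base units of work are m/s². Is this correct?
Units of each symbol in W = Fd:
  F (force): kg·m/s²
  d (displacement): m

Multiplying the contributions: [kg·m/s²] · [m]
Adding exponents of each base unit: kg: 1, m: 2, s: -2
SI base units of work: kg·m²/s²

The claimed units m/s² (exponents m: 1, s: -2) do not match the derived units kg·m²/s² (exponents kg: 1, m: 2, s: -2), so the claim is incorrect.

Answer: No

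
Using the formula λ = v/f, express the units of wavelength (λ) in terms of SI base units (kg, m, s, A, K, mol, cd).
Units of each symbol in λ = v/f:
  v (wave speed): m/s
  f (frequency): 1/s  → in the denominator, contributes s

Multiplying the contributions: [m/s] · [s]
Adding exponents of each base unit: m: 1
SI base units of wavelength: m

Answer: m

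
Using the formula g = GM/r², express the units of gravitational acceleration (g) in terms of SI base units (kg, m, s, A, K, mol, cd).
Units of each symbol in g = GM/r²:
  G (gravitational constant): m³/(kg·s²)
  M (mass): kg
  r (distance): m  → to the power 2 in the denominator, contributes 1/m²

Multiplying the contributions: [m³/(kg·s²)] · [kg] · [1/m²]
Adding exponents of each base unit: m: 1, s: -2
SI base units of gravitational acceleration: m/s²

Answer: m/s²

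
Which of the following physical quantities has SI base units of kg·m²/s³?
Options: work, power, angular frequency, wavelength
Checking the SI base units of each option:
  work (W = Fd): kg·m²/s²  ✗
  power (P = W/t): kg·m²/s³  ✓ matches
  angular frequency (ω = 2πf): 1/s  ✗
  wavelength (λ = v/f): m  ✗

Only power has units kg·m²/s³.

Answer: power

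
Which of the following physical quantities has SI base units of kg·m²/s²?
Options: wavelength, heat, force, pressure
Checking the SI base units of each option:
  wavelength (λ = v/f): m  ✗
  heat (Q = mcΔT): kg·m²/s²  ✓ matches
  force (F = ma): kg·m/s²  ✗
  pressure (P = F/A): kg/(m·s²)  ✗

Only heat has units kg·m²/s².

Answer: heat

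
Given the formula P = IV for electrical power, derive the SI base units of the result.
Units of each symbol in P = IV:
  I (current): A
  V (voltage, in volts): kg·m²/(s³·A)

Multiplying the contributions: [A] · [kg·m²/(s³·A)]
Adding exponents of each base unit: kg: 1, m: 2, s: -3
SI base units of electrical power: kg·m²/s³

Answer: kg·m²/s³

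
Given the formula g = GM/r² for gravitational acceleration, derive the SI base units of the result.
Units of each symbol in g = GM/r²:
  G (gravitational constant): m³/(kg·s²)
  M (mass): kg
  r (distance): m  → to the power 2 in the denominator, contributes 1/m²

Multiplying the contributions: [m³/(kg·s²)] · [kg] · [1/m²]
Adding exponents of each base unit: m: 1, s: -2
SI base units of gravitational acceleration: m/s²

Answer: m/s²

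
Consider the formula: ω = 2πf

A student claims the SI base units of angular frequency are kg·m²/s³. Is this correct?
Units of each symbol in ω = 2πf:
  f (frequency): 1/s
  The factor 2π is dimensionless.

Multiplying the contributions: [1/s]
Adding exponents of each base unit: s: -1
SI base units of angular frequency: 1/s

The claimed units kg·m²/s³ (exponents kg: 1, m: 2, s: -3) do not match the derived units 1/s (exponents s: -1), so the claim is incorrect.

Answer: No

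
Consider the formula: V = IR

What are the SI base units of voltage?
Units of each symbol in V = IR:
  I (current): A
  R (resistance, in ohms): kg·m²/(s³·A²)

Multiplying the contributions: [A] · [kg·m²/(s³·A²)]
Adding exponents of each base unit: kg: 1, m: 2, s: -3, A: -1
SI base units of voltage: kg·m²/(s³·A)

Answer: kg·m²/(s³·A)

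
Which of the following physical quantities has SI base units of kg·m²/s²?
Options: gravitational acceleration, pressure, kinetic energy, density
Checking the SI base units of each option:
  gravitational acceleration (g = GM/r²): m/s²  ✗
  pressure (P = F/A): kg/(m·s²)  ✗
  kinetic energy (E = ½mv²): kg·m²/s²  ✓ matches
  density (ρ = m/V): kg/m³  ✗

Only kinetic energy has units kg·m²/s².

Answer: kinetic energy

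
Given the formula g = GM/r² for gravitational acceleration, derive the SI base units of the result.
Units of each symbol in g = GM/r²:
  G (gravitational constant): m³/(kg·s²)
  M (mass): kg
  r (distance): m  → to the power 2 in the denominator, contributes 1/m²

Multiplying the contributions: [m³/(kg·s²)] · [kg] · [1/m²]
Adding exponents of each base unit: m: 1, s: -2
SI base units of gravitational acceleration: m/s²

Answer: m/s²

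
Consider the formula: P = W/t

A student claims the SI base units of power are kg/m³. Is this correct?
Units of each symbol in P = W/t:
  W (work): kg·m²/s²
  t (time): s  → in the denominator, contributes 1/s

Multiplying the contributions: [kg·m²/s²] · [1/s]
Adding exponents of each base unit: kg: 1, m: 2, s: -3
SI base units of power: kg·m²/s³

The claimed units kg/m³ (exponents kg: 1, m: -3) do not match the derived units kg·m²/s³ (exponents kg: 1, m: 2, s: -3), so the claim is incorrect.

Answer: No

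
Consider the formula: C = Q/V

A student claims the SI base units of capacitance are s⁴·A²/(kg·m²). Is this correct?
Units of each symbol in C = Q/V:
  Q (charge, in coulombs): s·A
  V (voltage, in volts): kg·m²/(s³·A)  → in the denominator, contributes s³·A/(kg·m²)

Multiplying the contributions: [s·A] · [s³·A/(kg·m²)]
Adding exponents of each base unit: kg: -1, m: -2, s: 4, A: 2
SI base units of capacitance: s⁴·A²/(kg·m²)

The claimed units s⁴·A²/(kg·m²) match the derived units, so the claim is correct.

Answer: Yes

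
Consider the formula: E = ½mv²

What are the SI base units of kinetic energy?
Units of each symbol in E = ½mv²:
  m (mass): kg
  v (speed): m/s  → to the power 2, contributes m²/s²
  The factor ½ is dimensionless.

Multiplying the contributions: [kg] · [m²/s²]
Adding exponents of each base unit: kg: 1, m: 2, s: -2
SI base units of kinetic energy: kg·m²/s²

Answer: kg·m²/s²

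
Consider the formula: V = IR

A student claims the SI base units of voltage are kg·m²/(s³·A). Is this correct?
Units of each symbol in V = IR:
  I (current): A
  R (resistance, in ohms): kg·m²/(s³·A²)

Multiplying the contributions: [A] · [kg·m²/(s³·A²)]
Adding exponents of each base unit: kg: 1, m: 2, s: -3, A: -1
SI base units of voltage: kg·m²/(s³·A)

The claimed units kg·m²/(s³·A) match the derived units, so the claim is correct.

Answer: Yes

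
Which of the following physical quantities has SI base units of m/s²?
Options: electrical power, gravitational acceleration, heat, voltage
Checking the SI base units of each option:
  electrical power (P = IV): kg·m²/s³  ✗
  gravitational acceleration (g = GM/r²): m/s²  ✓ matches
  heat (Q = mcΔT): kg·m²/s²  ✗
  voltage (V = IR): kg·m²/(s³·A)  ✗

Only gravitational acceleration has units m/s².

Answer: gravitational acceleration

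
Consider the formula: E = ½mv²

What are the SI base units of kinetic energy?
Units of each symbol in E = ½mv²:
  m (mass): kg
  v (speed): m/s  → to the power 2, contributes m²/s²
  The factor ½ is dimensionless.

Multiplying the contributions: [kg] · [m²/s²]
Adding exponents of each base unit: kg: 1, m: 2, s: -2
SI base units of kinetic energy: kg·m²/s²

Answer: kg·m²/s²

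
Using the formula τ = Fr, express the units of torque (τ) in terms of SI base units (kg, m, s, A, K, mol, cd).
Units of each symbol in τ = Fr:
  F (force): kg·m/s²
  r (lever arm): m

Multiplying the contributions: [kg·m/s²] · [m]
Adding exponents of each base unit: kg: 1, m: 2, s: -2
SI base units of torque: kg·m²/s²

Answer: kg·m²/s²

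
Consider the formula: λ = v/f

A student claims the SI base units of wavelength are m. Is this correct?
Units of each symbol in λ = v/f:
  v (wave speed): m/s
  f (frequency): 1/s  → in the denominator, contributes s

Multiplying the contributions: [m/s] · [s]
Adding exponents of each base unit: m: 1
SI base units of wavelength: m

The claimed units m match the derived units, so the claim is correct.

Answer: Yes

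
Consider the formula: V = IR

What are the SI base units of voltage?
Units of each symbol in V = IR:
  I (current): A
  R (resistance, in ohms): kg·m²/(s³·A²)

Multiplying the contributions: [A] · [kg·m²/(s³·A²)]
Adding exponents of each base unit: kg: 1, m: 2, s: -3, A: -1
SI base units of voltage: kg·m²/(s³·A)

Answer: kg·m²/(s³·A)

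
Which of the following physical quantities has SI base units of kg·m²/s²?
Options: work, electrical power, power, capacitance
Checking the SI base units of each option:
  work (W = Fd): kg·m²/s²  ✓ matches
  electrical power (P = IV): kg·m²/s³  ✗
  power (P = W/t): kg·m²/s³  ✗
  capacitance (C = Q/V): s⁴·A²/(kg·m²)  ✗

Only work has units kg·m²/s².

Answer: work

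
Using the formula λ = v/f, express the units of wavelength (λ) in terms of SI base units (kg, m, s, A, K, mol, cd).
Units of each symbol in λ = v/f:
  v (wave speed): m/s
  f (frequency): 1/s  → in the denominator, contributes s

Multiplying the contributions: [m/s] · [s]
Adding exponents of each base unit: m: 1
SI base units of wavelength: m

Answer: m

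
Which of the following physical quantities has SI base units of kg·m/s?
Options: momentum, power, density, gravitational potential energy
Checking the SI base units of each option:
  momentum (p = mv): kg·m/s  ✓ matches
  power (P = W/t): kg·m²/s³  ✗
  density (ρ = m/V): kg/m³  ✗
  gravitational potential energy (U = -GMm/r): kg·m²/s²  ✗

Only momentum has units kg·m/s.

Answer: momentum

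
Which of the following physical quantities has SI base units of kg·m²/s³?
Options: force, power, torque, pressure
Checking the SI base units of each option:
  force (F = ma): kg·m/s²  ✗
  power (P = W/t): kg·m²/s³  ✓ matches
  torque (τ = Fr): kg·m²/s²  ✗
  pressure (P = F/A): kg/(m·s²)  ✗

Only power has units kg·m²/s³.

Answer: power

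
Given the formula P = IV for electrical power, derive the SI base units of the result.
Units of each symbol in P = IV:
  I (current): A
  V (voltage, in volts): kg·m²/(s³·A)

Multiplying the contributions: [A] · [kg·m²/(s³·A)]
Adding exponents of each base unit: kg: 1, m: 2, s: -3
SI base units of electrical power: kg·m²/s³

Answer: kg·m²/s³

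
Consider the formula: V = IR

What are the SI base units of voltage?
Units of each symbol in V = IR:
  I (current): A
  R (resistance, in ohms): kg·m²/(s³·A²)

Multiplying the contributions: [A] · [kg·m²/(s³·A²)]
Adding exponents of each base unit: kg: 1, m: 2, s: -3, A: -1
SI base units of voltage: kg·m²/(s³·A)

Answer: kg·m²/(s³·A)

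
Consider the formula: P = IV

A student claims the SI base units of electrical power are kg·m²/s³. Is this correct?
Units of each symbol in P = IV:
  I (current): A
  V (voltage, in volts): kg·m²/(s³·A)

Multiplying the contributions: [A] · [kg·m²/(s³·A)]
Adding exponents of each base unit: kg: 1, m: 2, s: -3
SI base units of electrical power: kg·m²/s³

The claimed units kg·m²/s³ match the derived units, so the claim is correct.

Answer: Yes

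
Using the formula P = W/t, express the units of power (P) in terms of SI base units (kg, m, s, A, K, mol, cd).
Units of each symbol in P = W/t:
  W (work): kg·m²/s²
  t (time): s  → in the denominator, contributes 1/s

Multiplying the contributions: [kg·m²/s²] · [1/s]
Adding exponents of each base unit: kg: 1, m: 2, s: -3
SI base units of power: kg·m²/s³

Answer: kg·m²/s³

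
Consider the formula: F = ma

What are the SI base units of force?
Units of each symbol in F = ma:
  m (mass): kg
  a (acceleration): m/s²

Multiplying the contributions: [kg] · [m/s²]
Adding exponents of each base unit: kg: 1, m: 1, s: -2
SI base units of force: kg·m/s²

Answer: kg·m/s²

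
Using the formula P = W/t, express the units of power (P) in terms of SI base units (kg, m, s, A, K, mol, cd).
Units of each symbol in P = W/t:
  W (work): kg·m²/s²
  t (time): s  → in the denominator, contributes 1/s

Multiplying the contributions: [kg·m²/s²] · [1/s]
Adding exponents of each base unit: kg: 1, m: 2, s: -3
SI base units of power: kg·m²/s³

Answer: kg·m²/s³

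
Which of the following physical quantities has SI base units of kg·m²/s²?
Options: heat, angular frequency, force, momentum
Checking the SI base units of each option:
  heat (Q = mcΔT): kg·m²/s²  ✓ matches
  angular frequency (ω = 2πf): 1/s  ✗
  force (F = ma): kg·m/s²  ✗
  momentum (p = mv): kg·m/s  ✗

Only heat has units kg·m²/s².

Answer: heat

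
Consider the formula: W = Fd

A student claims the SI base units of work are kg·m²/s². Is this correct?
Units of each symbol in W = Fd:
  F (force): kg·m/s²
  d (displacement): m

Multiplying the contributions: [kg·m/s²] · [m]
Adding exponents of each base unit: kg: 1, m: 2, s: -2
SI base units of work: kg·m²/s²

The claimed units kg·m²/s² match the derived units, so the claim is correct.

Answer: Yes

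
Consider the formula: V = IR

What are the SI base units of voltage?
Units of each symbol in V = IR:
  I (current): A
  R (resistance, in ohms): kg·m²/(s³·A²)

Multiplying the contributions: [A] · [kg·m²/(s³·A²)]
Adding exponents of each base unit: kg: 1, m: 2, s: -3, A: -1
SI base units of voltage: kg·m²/(s³·A)

Answer: kg·m²/(s³·A)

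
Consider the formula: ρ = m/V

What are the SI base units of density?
Units of each symbol in ρ = m/V:
  m (mass): kg
  V (volume): m³  → in the denominator, contributes 1/m³

Multiplying the contributions: [kg] · [1/m³]
Adding exponents of each base unit: kg: 1, m: -3
SI base units of density: kg/m³

Answer: kg/m³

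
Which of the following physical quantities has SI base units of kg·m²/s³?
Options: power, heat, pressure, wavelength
Checking the SI base units of each option:
  power (P = W/t): kg·m²/s³  ✓ matches
  heat (Q = mcΔT): kg·m²/s²  ✗
  pressure (P = F/A): kg/(m·s²)  ✗
  wavelength (λ = v/f): m  ✗

Only power has units kg·m²/s³.

Answer: power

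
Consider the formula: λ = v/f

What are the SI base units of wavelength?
Units of each symbol in λ = v/f:
  v (wave speed): m/s
  f (frequency): 1/s  → in the denominator, contributes s

Multiplying the contributions: [m/s] · [s]
Adding exponents of each base unit: m: 1
SI base units of wavelength: m

Answer: m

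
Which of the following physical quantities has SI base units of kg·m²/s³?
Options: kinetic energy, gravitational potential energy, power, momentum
Checking the SI base units of each option:
  kinetic energy (E = ½mv²): kg·m²/s²  ✗
  gravitational potential energy (U = -GMm/r): kg·m²/s²  ✗
  power (P = W/t): kg·m²/s³  ✓ matches
  momentum (p = mv): kg·m/s  ✗

Only power has units kg·m²/s³.

Answer: power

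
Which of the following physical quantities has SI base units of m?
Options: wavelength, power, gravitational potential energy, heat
Checking the SI base units of each option:
  wavelength (λ = v/f): m  ✓ matches
  power (P = W/t): kg·m²/s³  ✗
  gravitational potential energy (U = -GMm/r): kg·m²/s²  ✗
  heat (Q = mcΔT): kg·m²/s²  ✗

Only wavelength has units m.

Answer: wavelength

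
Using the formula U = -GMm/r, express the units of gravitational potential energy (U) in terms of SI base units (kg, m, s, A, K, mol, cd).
Units of each symbol in U = -GMm/r:
  G (gravitational constant): m³/(kg·s²)
  M (mass): kg
  m (mass): kg
  r (distance): m  → in the denominator, contributes 1/m
  The minus sign does not affect the units.

Multiplying the contributions: [m³/(kg·s²)] · [kg] · [kg] · [1/m]
Adding exponents of each base unit: kg: 1, m: 2, s: -2
SI base units of gravitational potential energy: kg·m²/s²

Answer: kg·m²/s²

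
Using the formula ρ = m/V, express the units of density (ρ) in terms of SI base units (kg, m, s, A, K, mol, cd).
Units of each symbol in ρ = m/V:
  m (mass): kg
  V (volume): m³  → in the denominator, contributes 1/m³

Multiplying the contributions: [kg] · [1/m³]
Adding exponents of each base unit: kg: 1, m: -3
SI base units of density: kg/m³

Answer: kg/m³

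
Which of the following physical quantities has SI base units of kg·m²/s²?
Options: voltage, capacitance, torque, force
Checking the SI base units of each option:
  voltage (V = IR): kg·m²/(s³·A)  ✗
  capacitance (C = Q/V): s⁴·A²/(kg·m²)  ✗
  torque (τ = Fr): kg·m²/s²  ✓ matches
  force (F = ma): kg·m/s²  ✗

Only torque has units kg·m²/s².

Answer: torque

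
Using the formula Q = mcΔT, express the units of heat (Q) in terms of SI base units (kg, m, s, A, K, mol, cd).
Units of each symbol in Q = mcΔT:
  m (mass): kg
  c (specific heat capacity, in J/(kg·K)): m²/(s²·K)
  ΔT (temperature change): K

Multiplying the contributions: [kg] · [m²/(s²·K)] · [K]
Adding exponents of each base unit: kg: 1, m: 2, s: -2
SI base units of heat: kg·m²/s²

Answer: kg·m²/s²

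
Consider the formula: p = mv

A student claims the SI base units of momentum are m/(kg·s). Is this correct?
Units of each symbol in p = mv:
  m (mass): kg
  v (velocity): m/s

Multiplying the contributions: [kg] · [m/s]
Adding exponents of each base unit: kg: 1, m: 1, s: -1
SI base units of momentum: kg·m/s

The claimed units m/(kg·s) (exponents kg: -1, m: 1, s: -1) do not match the derived units kg·m/s (exponents kg: 1, m: 1, s: -1), so the claim is incorrect.

Answer: No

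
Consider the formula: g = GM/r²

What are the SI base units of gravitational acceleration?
Units of each symbol in g = GM/r²:
  G (gravitational constant): m³/(kg·s²)
  M (mass): kg
  r (distance): m  → to the power 2 in the denominator, contributes 1/m²

Multiplying the contributions: [m³/(kg·s²)] · [kg] · [1/m²]
Adding exponents of each base unit: m: 1, s: -2
SI base units of gravitational acceleration: m/s²

Answer: m/s²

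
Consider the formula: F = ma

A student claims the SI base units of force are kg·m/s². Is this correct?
Units of each symbol in F = ma:
  m (mass): kg
  a (acceleration): m/s²

Multiplying the contributions: [kg] · [m/s²]
Adding exponents of each base unit: kg: 1, m: 1, s: -2
SI base units of force: kg·m/s²

The claimed units kg·m/s² match the derived units, so the claim is correct.

Answer: Yes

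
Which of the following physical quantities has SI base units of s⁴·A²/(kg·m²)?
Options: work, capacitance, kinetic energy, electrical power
Checking the SI base units of each option:
  work (W = Fd): kg·m²/s²  ✗
  capacitance (C = Q/V): s⁴·A²/(kg·m²)  ✓ matches
  kinetic energy (E = ½mv²): kg·m²/s²  ✗
  electrical power (P = IV): kg·m²/s³  ✗

Only capacitance has units s⁴·A²/(kg·m²).

Answer: capacitance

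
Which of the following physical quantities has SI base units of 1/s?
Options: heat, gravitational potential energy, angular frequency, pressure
Checking the SI base units of each option:
  heat (Q = mcΔT): kg·m²/s²  ✗
  gravitational potential energy (U = -GMm/r): kg·m²/s²  ✗
  angular frequency (ω = 2πf): 1/s  ✓ matches
  pressure (P = F/A): kg/(m·s²)  ✗

Only angular frequency has units 1/s.

Answer: angular frequency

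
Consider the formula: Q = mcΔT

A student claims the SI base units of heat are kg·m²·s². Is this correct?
Units of each symbol in Q = mcΔT:
  m (mass): kg
  c (specific heat capacity, in J/(kg·K)): m²/(s²·K)
  ΔT (temperature change): K

Multiplying the contributions: [kg] · [m²/(s²·K)] · [K]
Adding exponents of each base unit: kg: 1, m: 2, s: -2
SI base units of heat: kg·m²/s²

The claimed units kg·m²·s² (exponents kg: 1, m: 2, s: 2) do not match the derived units kg·m²/s² (exponents kg: 1, m: 2, s: -2), so the claim is incorrect.

Answer: No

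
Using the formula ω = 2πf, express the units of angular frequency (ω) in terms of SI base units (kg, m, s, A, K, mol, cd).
Units of each symbol in ω = 2πf:
  f (frequency): 1/s
  The factor 2π is dimensionless.

Multiplying the contributions: [1/s]
Adding exponents of each base unit: s: -1
SI base units of angular frequency: 1/s

Answer: 1/s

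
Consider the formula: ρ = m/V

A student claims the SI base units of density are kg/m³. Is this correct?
Units of each symbol in ρ = m/V:
  m (mass): kg
  V (volume): m³  → in the denominator, contributes 1/m³

Multiplying the contributions: [kg] · [1/m³]
Adding exponents of each base unit: kg: 1, m: -3
SI base units of density: kg/m³

The claimed units kg/m³ match the derived units, so the claim is correct.

Answer: Yes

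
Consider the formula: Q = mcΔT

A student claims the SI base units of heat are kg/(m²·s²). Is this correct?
Units of each symbol in Q = mcΔT:
  m (mass): kg
  c (specific heat capacity, in J/(kg·K)): m²/(s²·K)
  ΔT (temperature change): K

Multiplying the contributions: [kg] · [m²/(s²·K)] · [K]
Adding exponents of each base unit: kg: 1, m: 2, s: -2
SI base units of heat: kg·m²/s²

The claimed units kg/(m²·s²) (exponents kg: 1, m: -2, s: -2) do not match the derived units kg·m²/s² (exponents kg: 1, m: 2, s: -2), so the claim is incorrect.

Answer: No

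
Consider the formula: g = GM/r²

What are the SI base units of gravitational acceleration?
Units of each symbol in g = GM/r²:
  G (gravitational constant): m³/(kg·s²)
  M (mass): kg
  r (distance): m  → to the power 2 in the denominator, contributes 1/m²

Multiplying the contributions: [m³/(kg·s²)] · [kg] · [1/m²]
Adding exponents of each base unit: m: 1, s: -2
SI base units of gravitational acceleration: m/s²

Answer: m/s²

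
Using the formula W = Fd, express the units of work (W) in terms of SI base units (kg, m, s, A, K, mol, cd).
Units of each symbol in W = Fd:
  F (force): kg·m/s²
  d (displacement): m

Multiplying the contributions: [kg·m/s²] · [m]
Adding exponents of each base unit: kg: 1, m: 2, s: -2
SI base units of work: kg·m²/s²

Answer: kg·m²/s²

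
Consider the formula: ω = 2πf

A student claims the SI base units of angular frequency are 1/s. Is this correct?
Units of each symbol in ω = 2πf:
  f (frequency): 1/s
  The factor 2π is dimensionless.

Multiplying the contributions: [1/s]
Adding exponents of each base unit: s: -1
SI base units of angular frequency: 1/s

The claimed units 1/s match the derived units, so the claim is correct.

Answer: Yes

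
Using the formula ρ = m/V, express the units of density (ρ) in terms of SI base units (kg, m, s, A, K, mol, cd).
Units of each symbol in ρ = m/V:
  m (mass): kg
  V (volume): m³  → in the denominator, contributes 1/m³

Multiplying the contributions: [kg] · [1/m³]
Adding exponents of each base unit: kg: 1, m: -3
SI base units of density: kg/m³

Answer: kg/m³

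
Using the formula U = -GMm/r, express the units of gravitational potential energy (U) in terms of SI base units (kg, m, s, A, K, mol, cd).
Units of each symbol in U = -GMm/r:
  G (gravitational constant): m³/(kg·s²)
  M (mass): kg
  m (mass): kg
  r (distance): m  → in the denominator, contributes 1/m
  The minus sign does not affect the units.

Multiplying the contributions: [m³/(kg·s²)] · [kg] · [kg] · [1/m]
Adding exponents of each base unit: kg: 1, m: 2, s: -2
SI base units of gravitational potential energy: kg·m²/s²

Answer: kg·m²/s²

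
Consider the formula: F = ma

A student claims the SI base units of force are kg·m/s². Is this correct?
Units of each symbol in F = ma:
  m (mass): kg
  a (acceleration): m/s²

Multiplying the contributions: [kg] · [m/s²]
Adding exponents of each base unit: kg: 1, m: 1, s: -2
SI base units of force: kg·m/s²

The claimed units kg·m/s² match the derived units, so the claim is correct.

Answer: Yes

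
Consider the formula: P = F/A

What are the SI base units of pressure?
Units of each symbol in P = F/A:
  F (force): kg·m/s²
  A (area): m²  → in the denominator, contributes 1/m²

Multiplying the contributions: [kg·m/s²] · [1/m²]
Adding exponents of each base unit: kg: 1, m: -1, s: -2
SI base units of pressure: kg/(m·s²)

Answer: kg/(m·s²)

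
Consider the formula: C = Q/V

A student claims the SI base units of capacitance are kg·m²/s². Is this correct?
Units of each symbol in C = Q/V:
  Q (charge, in coulombs): s·A
  V (voltage, in volts): kg·m²/(s³·A)  → in the denominator, contributes s³·A/(kg·m²)

Multiplying the contributions: [s·A] · [s³·A/(kg·m²)]
Adding exponents of each base unit: kg: -1, m: -2, s: 4, A: 2
SI base units of capacitance: s⁴·A²/(kg·m²)

The claimed units kg·m²/s² (exponents kg: 1, m: 2, s: -2) do not match the derived units s⁴·A²/(kg·m²) (exponents kg: -1, m: -2, s: 4, A: 2), so the claim is incorrect.

Answer: No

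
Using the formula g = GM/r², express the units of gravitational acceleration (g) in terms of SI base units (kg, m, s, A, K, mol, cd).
Units of each symbol in g = GM/r²:
  G (gravitational constant): m³/(kg·s²)
  M (mass): kg
  r (distance): m  → to the power 2 in the denominator, contributes 1/m²

Multiplying the contributions: [m³/(kg·s²)] · [kg] · [1/m²]
Adding exponents of each base unit: m: 1, s: -2
SI base units of gravitational acceleration: m/s²

Answer: m/s²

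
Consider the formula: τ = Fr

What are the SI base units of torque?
Units of each symbol in τ = Fr:
  F (force): kg·m/s²
  r (lever arm): m

Multiplying the contributions: [kg·m/s²] · [m]
Adding exponents of each base unit: kg: 1, m: 2, s: -2
SI base units of torque: kg·m²/s²

Answer: kg·m²/s²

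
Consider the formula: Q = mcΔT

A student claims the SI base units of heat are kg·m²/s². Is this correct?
Units of each symbol in Q = mcΔT:
  m (mass): kg
  c (specific heat capacity, in J/(kg·K)): m²/(s²·K)
  ΔT (temperature change): K

Multiplying the contributions: [kg] · [m²/(s²·K)] · [K]
Adding exponents of each base unit: kg: 1, m: 2, s: -2
SI base units of heat: kg·m²/s²

The claimed units kg·m²/s² match the derived units, so the claim is correct.

Answer: Yes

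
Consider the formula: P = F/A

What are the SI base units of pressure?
Units of each symbol in P = F/A:
  F (force): kg·m/s²
  A (area): m²  → in the denominator, contributes 1/m²

Multiplying the contributions: [kg·m/s²] · [1/m²]
Adding exponents of each base unit: kg: 1, m: -1, s: -2
SI base units of pressure: kg/(m·s²)

Answer: kg/(m·s²)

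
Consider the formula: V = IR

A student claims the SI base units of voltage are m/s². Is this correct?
Units of each symbol in V = IR:
  I (current): A
  R (resistance, in ohms): kg·m²/(s³·A²)

Multiplying the contributions: [A] · [kg·m²/(s³·A²)]
Adding exponents of each base unit: kg: 1, m: 2, s: -3, A: -1
SI base units of voltage: kg·m²/(s³·A)

The claimed units m/s² (exponents m: 1, s: -2) do not match the derived units kg·m²/(s³·A) (exponents kg: 1, m: 2, s: -3, A: -1), so the claim is incorrect.

Answer: No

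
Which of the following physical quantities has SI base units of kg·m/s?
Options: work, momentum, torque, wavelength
Checking the SI base units of each option:
  work (W = Fd): kg·m²/s²  ✗
  momentum (p = mv): kg·m/s  ✓ matches
  torque (τ = Fr): kg·m²/s²  ✗
  wavelength (λ = v/f): m  ✗

Only momentum has units kg·m/s.

Answer: momentum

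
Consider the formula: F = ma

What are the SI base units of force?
Units of each symbol in F = ma:
  m (mass): kg
  a (acceleration): m/s²

Multiplying the contributions: [kg] · [m/s²]
Adding exponents of each base unit: kg: 1, m: 1, s: -2
SI base units of force: kg·m/s²

Answer: kg·m/s²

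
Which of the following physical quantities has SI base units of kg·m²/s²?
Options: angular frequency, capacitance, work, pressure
Checking the SI base units of each option:
  angular frequency (ω = 2πf): 1/s  ✗
  capacitance (C = Q/V): s⁴·A²/(kg·m²)  ✗
  work (W = Fd): kg·m²/s²  ✓ matches
  pressure (P = F/A): kg/(m·s²)  ✗

Only work has units kg·m²/s².

Answer: work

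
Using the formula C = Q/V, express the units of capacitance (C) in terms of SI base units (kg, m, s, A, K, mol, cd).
Units of each symbol in C = Q/V:
  Q (charge, in coulombs): s·A
  V (voltage, in volts): kg·m²/(s³·A)  → in the denominator, contributes s³·A/(kg·m²)

Multiplying the contributions: [s·A] · [s³·A/(kg·m²)]
Adding exponents of each base unit: kg: -1, m: -2, s: 4, A: 2
SI base units of capacitance: s⁴·A²/(kg·m²)

Answer: s⁴·A²/(kg·m²)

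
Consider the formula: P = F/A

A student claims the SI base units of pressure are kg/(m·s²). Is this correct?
Units of each symbol in P = F/A:
  F (force): kg·m/s²
  A (area): m²  → in the denominator, contributes 1/m²

Multiplying the contributions: [kg·m/s²] · [1/m²]
Adding exponents of each base unit: kg: 1, m: -1, s: -2
SI base units of pressure: kg/(m·s²)

The claimed units kg/(m·s²) match the derived units, so the claim is correct.

Answer: Yes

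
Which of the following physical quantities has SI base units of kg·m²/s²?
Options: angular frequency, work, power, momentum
Checking the SI base units of each option:
  angular frequency (ω = 2πf): 1/s  ✗
  work (W = Fd): kg·m²/s²  ✓ matches
  power (P = W/t): kg·m²/s³  ✗
  momentum (p = mv): kg·m/s  ✗

Only work has units kg·m²/s².

Answer: work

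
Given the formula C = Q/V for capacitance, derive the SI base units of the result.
Units of each symbol in C = Q/V:
  Q (charge, in coulombs): s·A
  V (voltage, in volts): kg·m²/(s³·A)  → in the denominator, contributes s³·A/(kg·m²)

Multiplying the contributions: [s·A] · [s³·A/(kg·m²)]
Adding exponents of each base unit: kg: -1, m: -2, s: 4, A: 2
SI base units of capacitance: s⁴·A²/(kg·m²)

Answer: s⁴·A²/(kg·m²)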